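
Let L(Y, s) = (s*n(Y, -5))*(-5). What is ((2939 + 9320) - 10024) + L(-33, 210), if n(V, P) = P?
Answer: 7485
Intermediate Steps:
L(Y, s) = 25*s (L(Y, s) = (s*(-5))*(-5) = -5*s*(-5) = 25*s)
((2939 + 9320) - 10024) + L(-33, 210) = ((2939 + 9320) - 10024) + 25*210 = (12259 - 10024) + 5250 = 2235 + 5250 = 7485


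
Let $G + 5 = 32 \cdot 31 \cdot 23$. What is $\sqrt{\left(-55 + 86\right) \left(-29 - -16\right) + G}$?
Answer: $2 \sqrt{5602} \approx 149.69$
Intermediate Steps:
$G = 22811$ ($G = -5 + 32 \cdot 31 \cdot 23 = -5 + 992 \cdot 23 = -5 + 22816 = 22811$)
$\sqrt{\left(-55 + 86\right) \left(-29 - -16\right) + G} = \sqrt{\left(-55 + 86\right) \left(-29 - -16\right) + 22811} = \sqrt{31 \left(-29 + 16\right) + 22811} = \sqrt{31 \left(-13\right) + 22811} = \sqrt{-403 + 22811} = \sqrt{22408} = 2 \sqrt{5602}$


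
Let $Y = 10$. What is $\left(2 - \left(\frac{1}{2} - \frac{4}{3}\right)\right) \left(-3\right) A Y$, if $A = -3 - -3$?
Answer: $0$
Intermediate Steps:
$A = 0$ ($A = -3 + 3 = 0$)
$\left(2 - \left(\frac{1}{2} - \frac{4}{3}\right)\right) \left(-3\right) A Y = \left(2 - \left(\frac{1}{2} - \frac{4}{3}\right)\right) \left(-3\right) 0 \cdot 10 = \left(2 - - \frac{5}{6}\right) \left(-3\right) 0 \cdot 10 = \left(2 + \left(- \frac{1}{2} + \frac{4}{3}\right)\right) \left(-3\right) 0 \cdot 10 = \left(2 + \frac{5}{6}\right) \left(-3\right) 0 \cdot 10 = \frac{17}{6} \left(-3\right) 0 \cdot 10 = \left(- \frac{17}{2}\right) 0 \cdot 10 = 0 \cdot 10 = 0$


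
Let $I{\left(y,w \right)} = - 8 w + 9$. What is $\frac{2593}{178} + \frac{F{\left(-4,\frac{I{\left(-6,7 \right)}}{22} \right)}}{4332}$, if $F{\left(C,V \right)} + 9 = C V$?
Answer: $\frac{61780373}{4241028} \approx 14.567$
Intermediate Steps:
$I{\left(y,w \right)} = 9 - 8 w$
$F{\left(C,V \right)} = -9 + C V$
$\frac{2593}{178} + \frac{F{\left(-4,\frac{I{\left(-6,7 \right)}}{22} \right)}}{4332} = \frac{2593}{178} + \frac{-9 - 4 \frac{9 - 56}{22}}{4332} = 2593 \cdot \frac{1}{178} + \left(-9 - 4 \left(9 - 56\right) \frac{1}{22}\right) \frac{1}{4332} = \frac{2593}{178} + \left(-9 - 4 \left(\left(-47\right) \frac{1}{22}\right)\right) \frac{1}{4332} = \frac{2593}{178} + \left(-9 - - \frac{94}{11}\right) \frac{1}{4332} = \frac{2593}{178} + \left(-9 + \frac{94}{11}\right) \frac{1}{4332} = \frac{2593}{178} - \frac{5}{47652} = \frac{61780373}{4241028}$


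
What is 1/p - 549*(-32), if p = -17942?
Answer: 315205055/17942 ≈ 17568.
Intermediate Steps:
1/p - 549*(-32) = 1/(-17942) - 549*(-32) = -1/17942 + 17568 = 315205055/17942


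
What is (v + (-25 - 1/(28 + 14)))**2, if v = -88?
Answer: 22534009/1764 ≈ 12774.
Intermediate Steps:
(v + (-25 - 1/(28 + 14)))**2 = (-88 + (-25 - 1/(28 + 14)))**2 = (-88 + (-25 - 1/42))**2 = (-88 - 1051/42)**2 = (-4747/42)**2 = 22534009/1764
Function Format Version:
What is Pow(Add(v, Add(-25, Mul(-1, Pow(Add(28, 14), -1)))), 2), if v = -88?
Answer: Rational(22534009, 1764) ≈ 12774.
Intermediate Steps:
Pow(Add(v, Add(-25, Mul(-1, Pow(Add(28, 14), -1)))), 2) = Pow(Add(-88, Add(-25, Mul(-1, Pow(Add(28, 14), -1)))), 2) = Pow(Add(-88, Add(-25, Mul(-1, Pow(42, -1)))), 2) = Pow(Add(-88, Add(-25, Mul(-1, Rational(1, 42)))), 2) = Pow(Add(-88, Add(-25, Rational(-1, 42))), 2) = Pow(Add(-88, Rational(-1051, 42)), 2) = Pow(Rational(-4747, 42), 2) = Rational(22534009, 1764)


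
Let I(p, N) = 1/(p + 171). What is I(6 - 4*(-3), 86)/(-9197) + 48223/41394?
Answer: 27940922855/23984138934 ≈ 1.1650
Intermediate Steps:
I(p, N) = 1/(171 + p)
I(6 - 4*(-3), 86)/(-9197) + 48223/41394 = 1/((171 + (6 - 4*(-3)))*(-9197)) + 48223/41394 = -1/9197/(171 + (6 + 12)) + 48223*(1/41394) = -1/9197/(171 + 18) + 48223/41394 = -1/9197/189 + 48223/41394 = (1/189)*(-1/9197) + 48223/41394 = -1/1738233 + 48223/41394 = 27940922855/23984138934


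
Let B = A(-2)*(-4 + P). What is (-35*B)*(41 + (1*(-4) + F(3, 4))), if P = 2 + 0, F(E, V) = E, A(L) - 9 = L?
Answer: 19600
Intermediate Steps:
A(L) = 9 + L
P = 2
B = -14 (B = (9 - 2)*(-4 + 2) = 7*(-2) = -14)
(-35*B)*(41 + (1*(-4) + F(3, 4))) = (-35*(-14))*(41 + (1*(-4) + 3)) = 490*(41 + (-4 + 3)) = 490*(41 - 1) = 490*40 = 19600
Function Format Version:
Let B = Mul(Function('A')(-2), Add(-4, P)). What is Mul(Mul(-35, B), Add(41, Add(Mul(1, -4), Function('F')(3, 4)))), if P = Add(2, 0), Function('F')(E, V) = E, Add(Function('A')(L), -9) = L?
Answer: 19600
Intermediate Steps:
Function('A')(L) = Add(9, L)
P = 2
B = -14 (B = Mul(Add(9, -2), Add(-4, 2)) = Mul(7, -2) = -14)
Mul(Mul(-35, B), Add(41, Add(Mul(1, -4), Function('F')(3, 4)))) = Mul(Mul(-35, -14), Add(41, Add(Mul(1, -4), 3))) = Mul(490, Add(41, Add(-4, 3))) = Mul(490, Add(41, -1)) = Mul(490, 40) = 19600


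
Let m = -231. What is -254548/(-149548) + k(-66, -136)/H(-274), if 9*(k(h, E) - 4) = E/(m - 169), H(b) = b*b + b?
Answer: 43717278071/25683266700 ≈ 1.7022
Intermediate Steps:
H(b) = b + b² (H(b) = b² + b = b + b²)
k(h, E) = 4 - E/3600 (k(h, E) = 4 + (E/(-231 - 169))/9 = 4 + (E/(-400))/9 = 4 + (E*(-1/400))/9 = 4 + (-E/400)/9 = 4 - E/3600)
-254548/(-149548) + k(-66, -136)/H(-274) = -254548/(-149548) + (4 - 1/3600*(-136))/((-274*(1 - 274))) = -254548*(-1/149548) + (4 + 17/450)/((-274*(-273))) = 9091/5341 + (1817/450)/74802 = 9091/5341 + (1817/450)*(1/74802) = 9091/5341 + 1817/33660900 = 43717278071/25683266700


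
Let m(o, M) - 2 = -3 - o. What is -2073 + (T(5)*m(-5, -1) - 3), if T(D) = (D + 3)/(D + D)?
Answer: -10364/5 ≈ -2072.8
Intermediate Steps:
m(o, M) = -1 - o (m(o, M) = 2 + (-3 - o) = -1 - o)
T(D) = (3 + D)/(2*D) (T(D) = (3 + D)/((2*D)) = (3 + D)*(1/(2*D)) = (3 + D)/(2*D))
-2073 + (T(5)*m(-5, -1) - 3) = -2073 + (((1/2)*(3 + 5)/5)*(-1 - 1*(-5)) - 3) = -2073 + (((1/2)*(1/5)*8)*(-1 + 5) - 3) = -2073 + ((4/5)*4 - 3) = -2073 + (16/5 - 3) = -2073 + 1/5 = -10364/5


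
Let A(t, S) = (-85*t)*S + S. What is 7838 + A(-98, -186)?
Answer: -1541728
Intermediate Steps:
A(t, S) = S - 85*S*t (A(t, S) = -85*S*t + S = S - 85*S*t)
7838 + A(-98, -186) = 7838 - 186*(1 - 85*(-98)) = 7838 - 186*(1 + 8330) = 7838 - 186*8331 = 7838 - 1549566 = -1541728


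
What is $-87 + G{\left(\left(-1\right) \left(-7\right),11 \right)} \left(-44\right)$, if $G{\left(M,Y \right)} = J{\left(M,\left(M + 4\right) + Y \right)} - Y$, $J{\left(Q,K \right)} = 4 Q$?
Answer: $-835$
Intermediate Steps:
$G{\left(M,Y \right)} = - Y + 4 M$ ($G{\left(M,Y \right)} = 4 M - Y = - Y + 4 M$)
$-87 + G{\left(\left(-1\right) \left(-7\right),11 \right)} \left(-44\right) = -87 + \left(\left(-1\right) 11 + 4 \left(\left(-1\right) \left(-7\right)\right)\right) \left(-44\right) = -87 + \left(-11 + 4 \cdot 7\right) \left(-44\right) = -87 + \left(-11 + 28\right) \left(-44\right) = -87 + 17 \left(-44\right) = -87 - 748 = -835$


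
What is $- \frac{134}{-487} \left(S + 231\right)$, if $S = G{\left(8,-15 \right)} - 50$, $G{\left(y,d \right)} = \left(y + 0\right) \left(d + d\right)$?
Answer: $- \frac{7906}{487} \approx -16.234$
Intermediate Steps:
$G{\left(y,d \right)} = 2 d y$ ($G{\left(y,d \right)} = y 2 d = 2 d y$)
$S = -290$ ($S = 2 \left(-15\right) 8 - 50 = -240 - 50 = -290$)
$- \frac{134}{-487} \left(S + 231\right) = - \frac{134}{-487} \left(-290 + 231\right) = \left(-134\right) \left(- \frac{1}{487}\right) \left(-59\right) = \frac{134}{487} \left(-59\right) = - \frac{7906}{487}$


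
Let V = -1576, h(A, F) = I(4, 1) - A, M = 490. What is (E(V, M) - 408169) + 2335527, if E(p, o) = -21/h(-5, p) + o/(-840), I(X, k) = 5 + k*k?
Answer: 254410927/132 ≈ 1.9274e+6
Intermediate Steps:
I(X, k) = 5 + k²
h(A, F) = 6 - A (h(A, F) = (5 + 1²) - A = (5 + 1) - A = 6 - A)
E(p, o) = -21/11 - o/840 (E(p, o) = -21/(6 - 1*(-5)) + o/(-840) = -21/(6 + 5) + o*(-1/840) = -21/11 - o/840)
(E(V, M) - 408169) + 2335527 = ((-21/11 - 1/840*490) - 408169) + 2335527 = ((-21/11 - 7/12) - 408169) + 2335527 = (-329/132 - 408169) + 2335527 = -53878637/132 + 2335527 = 254410927/132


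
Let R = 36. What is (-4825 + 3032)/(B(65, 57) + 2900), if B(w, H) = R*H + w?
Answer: -1793/5017 ≈ -0.35738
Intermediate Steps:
B(w, H) = w + 36*H (B(w, H) = 36*H + w = w + 36*H)
(-4825 + 3032)/(B(65, 57) + 2900) = (-4825 + 3032)/((65 + 36*57) + 2900) = -1793/((65 + 2052) + 2900) = -1793/(2117 + 2900) = -1793/5017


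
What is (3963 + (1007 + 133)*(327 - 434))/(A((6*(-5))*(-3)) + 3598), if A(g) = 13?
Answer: -118017/3611 ≈ -32.683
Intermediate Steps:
(3963 + (1007 + 133)*(327 - 434))/(A((6*(-5))*(-3)) + 3598) = (3963 + (1007 + 133)*(327 - 434))/(13 + 3598) = (3963 + 1140*(-107))/3611 = (3963 - 121980)*(1/3611) = -118017*1/3611 = -118017/3611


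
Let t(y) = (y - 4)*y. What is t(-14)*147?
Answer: 37044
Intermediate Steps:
t(y) = y*(-4 + y) (t(y) = (-4 + y)*y = y*(-4 + y))
t(-14)*147 = -14*(-4 - 14)*147 = -14*(-18)*147 = 252*147 = 37044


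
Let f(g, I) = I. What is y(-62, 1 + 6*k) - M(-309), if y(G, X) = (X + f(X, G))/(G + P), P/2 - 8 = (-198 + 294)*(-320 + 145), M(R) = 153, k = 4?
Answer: -5147801/33646 ≈ -153.00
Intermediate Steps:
P = -33584 (P = 16 + 2*((-198 + 294)*(-320 + 145)) = 16 + 2*(96*(-175)) = 16 + 2*(-16800) = 16 - 33600 = -33584)
y(G, X) = (G + X)/(-33584 + G) (y(G, X) = (X + G)/(G - 33584) = (G + X)/(-33584 + G))
y(-62, 1 + 6*k) - M(-309) = (-62 + (1 + 6*4))/(-33584 - 62) - 1*153 = (-62 + (1 + 24))/(-33646) - 153 = -(-62 + 25)/33646 - 153 = -1/33646*(-37) - 153 = 37/33646 - 153 = -5147801/33646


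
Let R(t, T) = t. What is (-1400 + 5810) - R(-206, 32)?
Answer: 4616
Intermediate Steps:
(-1400 + 5810) - R(-206, 32) = (-1400 + 5810) - 1*(-206) = 4410 + 206 = 4616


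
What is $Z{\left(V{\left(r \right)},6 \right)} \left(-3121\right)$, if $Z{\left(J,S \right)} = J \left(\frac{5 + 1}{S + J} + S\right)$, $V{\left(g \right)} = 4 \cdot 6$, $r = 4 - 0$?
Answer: $- \frac{2322024}{5} \approx -4.6441 \cdot 10^{5}$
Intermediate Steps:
$r = 4$ ($r = 4 + 0 = 4$)
$V{\left(g \right)} = 24$
$Z{\left(J,S \right)} = J \left(S + \frac{6}{J + S}\right)$ ($Z{\left(J,S \right)} = J \left(\frac{6}{J + S} + S\right) = J \left(S + \frac{6}{J + S}\right)$)
$Z{\left(V{\left(r \right)},6 \right)} \left(-3121\right) = \frac{24 \left(6 + 6^{2} + 24 \cdot 6\right)}{24 + 6} \left(-3121\right) = \frac{24 \left(6 + 36 + 144\right)}{30} \left(-3121\right) = 24 \cdot \frac{1}{30} \cdot 186 \left(-3121\right) = \frac{744}{5} \left(-3121\right) = - \frac{2322024}{5}$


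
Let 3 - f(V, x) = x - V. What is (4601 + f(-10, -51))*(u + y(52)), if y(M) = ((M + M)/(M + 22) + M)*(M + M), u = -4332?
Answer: 210046900/37 ≈ 5.6769e+6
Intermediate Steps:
f(V, x) = 3 + V - x (f(V, x) = 3 - (x - V) = 3 + (V - x) = 3 + V - x)
y(M) = 2*M*(M + 2*M/(22 + M)) (y(M) = ((2*M)/(22 + M) + M)*(2*M) = (2*M/(22 + M) + M)*(2*M) = (M + 2*M/(22 + M))*(2*M) = 2*M*(M + 2*M/(22 + M)))
(4601 + f(-10, -51))*(u + y(52)) = (4601 + (3 - 10 - 1*(-51)))*(-4332 + 2*52²*(24 + 52)/(22 + 52)) = (4601 + (3 - 10 + 51))*(-4332 + 2*2704*76/74) = (4601 + 44)*(-4332 + 2*2704*(1/74)*76) = 4645*(-4332 + 205504/37) = 4645*(45220/37) = 210046900/37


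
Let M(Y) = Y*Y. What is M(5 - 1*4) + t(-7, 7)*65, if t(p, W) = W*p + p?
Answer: -3639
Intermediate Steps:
M(Y) = Y²
t(p, W) = p + W*p
M(5 - 1*4) + t(-7, 7)*65 = (5 - 1*4)² - 7*(1 + 7)*65 = (5 - 4)² - 7*8*65 = 1² - 56*65 = 1 - 3640 = -3639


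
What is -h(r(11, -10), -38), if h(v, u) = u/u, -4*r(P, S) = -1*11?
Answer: -1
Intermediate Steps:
r(P, S) = 11/4 (r(P, S) = -(-1)*11/4 = -1/4*(-11) = 11/4)
h(v, u) = 1
-h(r(11, -10), -38) = -1*1 = -1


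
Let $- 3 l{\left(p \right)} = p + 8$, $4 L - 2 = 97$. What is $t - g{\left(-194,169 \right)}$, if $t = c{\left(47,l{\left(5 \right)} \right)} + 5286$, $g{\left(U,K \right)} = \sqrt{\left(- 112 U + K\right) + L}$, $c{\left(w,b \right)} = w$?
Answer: $5333 - \frac{3 \sqrt{9743}}{2} \approx 5184.9$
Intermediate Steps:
$L = \frac{99}{4}$ ($L = \frac{1}{2} + \frac{1}{4} \cdot 97 = \frac{1}{2} + \frac{97}{4} = \frac{99}{4} \approx 24.75$)
$l{\left(p \right)} = - \frac{8}{3} - \frac{p}{3}$ ($l{\left(p \right)} = - \frac{p + 8}{3} = - \frac{8 + p}{3} = - \frac{8}{3} - \frac{p}{3}$)
$g{\left(U,K \right)} = \sqrt{\frac{99}{4} + K - 112 U}$ ($g{\left(U,K \right)} = \sqrt{\left(- 112 U + K\right) + \frac{99}{4}} = \sqrt{\left(K - 112 U\right) + \frac{99}{4}} = \sqrt{\frac{99}{4} + K - 112 U}$)
$t = 5333$ ($t = 47 + 5286 = 5333$)
$t - g{\left(-194,169 \right)} = 5333 - \frac{\sqrt{99 - -86912 + 4 \cdot 169}}{2} = 5333 - \frac{\sqrt{99 + 86912 + 676}}{2} = 5333 - \frac{\sqrt{87687}}{2} = 5333 - \frac{3 \sqrt{9743}}{2}$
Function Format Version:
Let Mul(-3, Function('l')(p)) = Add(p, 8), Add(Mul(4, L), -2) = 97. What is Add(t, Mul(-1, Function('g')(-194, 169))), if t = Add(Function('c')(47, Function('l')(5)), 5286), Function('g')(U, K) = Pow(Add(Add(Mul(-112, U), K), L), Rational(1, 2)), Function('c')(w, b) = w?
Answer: Add(5333, Mul(Rational(-3, 2), Pow(9743, Rational(1, 2)))) ≈ 5184.9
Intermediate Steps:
L = Rational(99, 4) (L = Add(Rational(1, 2), Mul(Rational(1, 4), 97)) = Add(Rational(1, 2), Rational(97, 4)) = Rational(99, 4) ≈ 24.750)
Function('l')(p) = Add(Rational(-8, 3), Mul(Rational(-1, 3), p)) (Function('l')(p) = Mul(Rational(-1, 3), Add(p, 8)) = Mul(Rational(-1, 3), Add(8, p)) = Add(Rational(-8, 3), Mul(Rational(-1, 3), p)))
Function('g')(U, K) = Pow(Add(Rational(99, 4), K, Mul(-112, U)), Rational(1, 2)) (Function('g')(U, K) = Pow(Add(Add(Mul(-112, U), K), Rational(99, 4)), Rational(1, 2)) = Pow(Add(Add(K, Mul(-112, U)), Rational(99, 4)), Rational(1, 2)) = Pow(Add(Rational(99, 4), K, Mul(-112, U)), Rational(1, 2)))
t = 5333 (t = Add(47, 5286) = 5333)
Add(t, Mul(-1, Function('g')(-194, 169))) = Add(5333, Mul(-1, Mul(Rational(1, 2), Pow(Add(99, Mul(-448, -194), Mul(4, 169)), Rational(1, 2))))) = Add(5333, Mul(-1, Mul(Rational(1, 2), Pow(Add(99, 86912, 676), Rational(1, 2))))) = Add(5333, Mul(-1, Mul(Rational(1, 2), Pow(87687, Rational(1, 2))))) = Add(5333, Mul(-1, Mul(Rational(1, 2), Mul(3, Pow(9743, Rational(1, 2)))))) = Add(5333, Mul(-1, Mul(Rational(3, 2), Pow(9743, Rational(1, 2))))) = Add(5333, Mul(Rational(-3, 2), Pow(9743, Rational(1, 2))))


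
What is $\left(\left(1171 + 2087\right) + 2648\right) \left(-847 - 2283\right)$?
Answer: $-18485780$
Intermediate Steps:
$\left(\left(1171 + 2087\right) + 2648\right) \left(-847 - 2283\right) = \left(3258 + 2648\right) \left(-3130\right) = 5906 \left(-3130\right) = -18485780$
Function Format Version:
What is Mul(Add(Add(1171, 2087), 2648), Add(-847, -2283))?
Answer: -18485780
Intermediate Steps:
Mul(Add(Add(1171, 2087), 2648), Add(-847, -2283)) = Mul(Add(3258, 2648), -3130) = Mul(5906, -3130) = -18485780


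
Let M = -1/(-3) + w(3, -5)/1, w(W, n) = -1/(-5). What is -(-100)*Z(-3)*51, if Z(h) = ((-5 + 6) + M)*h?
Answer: -23460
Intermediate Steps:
w(W, n) = ⅕ (w(W, n) = -1*(-⅕) = ⅕)
M = 8/15 (M = -1/(-3) + (⅕)/1 = -1*(-⅓) + (⅕)*1 = ⅓ + ⅕ = 8/15 ≈ 0.53333)
Z(h) = 23*h/15 (Z(h) = ((-5 + 6) + 8/15)*h = (1 + 8/15)*h = 23*h/15)
-(-100)*Z(-3)*51 = -(-100)*(23/15)*(-3)*51 = -(-100)*(-23)/5*51 = -4*115*51 = -460*51 = -23460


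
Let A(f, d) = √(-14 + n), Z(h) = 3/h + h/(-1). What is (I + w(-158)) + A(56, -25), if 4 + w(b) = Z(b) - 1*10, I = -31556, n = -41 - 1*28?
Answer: -4963099/158 + I*√83 ≈ -31412.0 + 9.1104*I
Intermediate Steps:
n = -69 (n = -41 - 28 = -69)
Z(h) = -h + 3/h (Z(h) = 3/h + h*(-1) = 3/h - h = -h + 3/h)
A(f, d) = I*√83 (A(f, d) = √(-14 - 69) = √(-83) = I*√83)
w(b) = -14 - b + 3/b (w(b) = -4 + ((-b + 3/b) - 1*10) = -4 + ((-b + 3/b) - 10) = -4 + (-10 - b + 3/b) = -14 - b + 3/b)
(I + w(-158)) + A(56, -25) = (-31556 + (-14 - 1*(-158) + 3/(-158))) + I*√83 = (-31556 + (-14 + 158 + 3*(-1/158))) + I*√83 = (-31556 + (-14 + 158 - 3/158)) + I*√83 = (-31556 + 22749/158) + I*√83 = -4963099/158 + I*√83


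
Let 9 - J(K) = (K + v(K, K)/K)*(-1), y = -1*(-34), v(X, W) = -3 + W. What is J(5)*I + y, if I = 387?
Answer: 28034/5 ≈ 5606.8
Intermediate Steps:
y = 34
J(K) = 9 + K + (-3 + K)/K (J(K) = 9 - (K + (-3 + K)/K)*(-1) = 9 - (-K - (-3 + K)/K) = 9 + (K + (-3 + K)/K) = 9 + K + (-3 + K)/K)
J(5)*I + y = (10 + 5 - 3/5)*387 + 34 = (10 + 5 - 3*⅕)*387 + 34 = (10 + 5 - ⅗)*387 + 34 = (72/5)*387 + 34 = 27864/5 + 34 = 28034/5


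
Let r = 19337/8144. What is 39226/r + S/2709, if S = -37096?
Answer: 864690452344/52383933 ≈ 16507.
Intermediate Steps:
r = 19337/8144 (r = 19337*(1/8144) = 19337/8144 ≈ 2.3744)
39226/r + S/2709 = 39226/(19337/8144) - 37096/2709 = 39226*(8144/19337) - 37096*1/2709 = 319456544/19337 - 37096/2709 = 864690452344/52383933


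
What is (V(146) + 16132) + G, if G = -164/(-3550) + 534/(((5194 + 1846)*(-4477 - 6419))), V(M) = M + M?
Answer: 74541308849301/4538547200 ≈ 16424.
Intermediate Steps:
V(M) = 2*M
G = 209636501/4538547200 (G = -164*(-1/3550) + 534/((7040*(-10896))) = 82/1775 + 534/(-76707840) = 82/1775 + 534*(-1/76707840) = 82/1775 - 89/12784640 = 209636501/4538547200 ≈ 0.046190)
(V(146) + 16132) + G = (2*146 + 16132) + 209636501/4538547200 = (292 + 16132) + 209636501/4538547200 = 16424 + 209636501/4538547200 = 74541308849301/4538547200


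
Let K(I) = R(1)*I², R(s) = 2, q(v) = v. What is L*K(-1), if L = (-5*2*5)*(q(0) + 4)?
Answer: -400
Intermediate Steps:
L = -200 (L = (-5*2*5)*(0 + 4) = -10*5*4 = -50*4 = -200)
K(I) = 2*I²
L*K(-1) = -400*(-1)² = -400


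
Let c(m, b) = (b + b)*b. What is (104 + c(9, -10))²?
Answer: 92416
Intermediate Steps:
c(m, b) = 2*b² (c(m, b) = (2*b)*b = 2*b²)
(104 + c(9, -10))² = (104 + 2*(-10)²)² = (104 + 2*100)² = (104 + 200)² = 304² = 92416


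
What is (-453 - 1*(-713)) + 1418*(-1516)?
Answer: -2149428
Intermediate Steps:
(-453 - 1*(-713)) + 1418*(-1516) = (-453 + 713) - 2149688 = 260 - 2149688 = -2149428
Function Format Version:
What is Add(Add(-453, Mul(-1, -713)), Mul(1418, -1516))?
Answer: -2149428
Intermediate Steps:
Add(Add(-453, Mul(-1, -713)), Mul(1418, -1516)) = Add(Add(-453, 713), -2149688) = Add(260, -2149688) = -2149428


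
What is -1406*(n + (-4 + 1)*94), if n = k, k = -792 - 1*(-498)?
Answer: 809856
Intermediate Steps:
k = -294 (k = -792 + 498 = -294)
n = -294
-1406*(n + (-4 + 1)*94) = -1406*(-294 + (-4 + 1)*94) = -1406*(-294 - 3*94) = -1406*(-294 - 282) = -1406*(-576) = 809856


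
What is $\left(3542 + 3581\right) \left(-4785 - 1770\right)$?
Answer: $-46691265$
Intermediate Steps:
$\left(3542 + 3581\right) \left(-4785 - 1770\right) = 7123 \left(-4785 - 1770\right) = 7123 \left(-6555\right) = -46691265$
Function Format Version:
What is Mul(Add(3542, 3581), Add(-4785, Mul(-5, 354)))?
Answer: -46691265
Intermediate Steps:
Mul(Add(3542, 3581), Add(-4785, Mul(-5, 354))) = Mul(7123, Add(-4785, -1770)) = Mul(7123, -6555) = -46691265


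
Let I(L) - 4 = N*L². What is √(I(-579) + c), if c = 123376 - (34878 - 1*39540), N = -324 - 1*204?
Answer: I*√176879206 ≈ 13300.0*I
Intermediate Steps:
N = -528 (N = -324 - 204 = -528)
c = 128038 (c = 123376 - (34878 - 39540) = 123376 - 1*(-4662) = 123376 + 4662 = 128038)
I(L) = 4 - 528*L²
√(I(-579) + c) = √((4 - 528*(-579)²) + 128038) = √((4 - 528*335241) + 128038) = √((4 - 177007248) + 128038) = √(-177007244 + 128038) = √(-176879206) = I*√176879206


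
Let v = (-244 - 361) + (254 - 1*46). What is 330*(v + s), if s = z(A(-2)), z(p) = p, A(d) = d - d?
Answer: -131010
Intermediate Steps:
A(d) = 0
s = 0
v = -397 (v = -605 + (254 - 46) = -605 + 208 = -397)
330*(v + s) = 330*(-397 + 0) = 330*(-397) = -131010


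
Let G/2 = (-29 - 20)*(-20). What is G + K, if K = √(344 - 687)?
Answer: 1960 + 7*I*√7 ≈ 1960.0 + 18.52*I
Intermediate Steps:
G = 1960 (G = 2*((-29 - 20)*(-20)) = 2*(-49*(-20)) = 2*980 = 1960)
K = 7*I*√7 (K = √(-343) = 7*I*√7 ≈ 18.52*I)
G + K = 1960 + 7*I*√7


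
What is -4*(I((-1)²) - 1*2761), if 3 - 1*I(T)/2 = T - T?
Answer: 11020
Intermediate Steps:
I(T) = 6 (I(T) = 6 - 2*(T - T) = 6 - 2*0 = 6 + 0 = 6)
-4*(I((-1)²) - 1*2761) = -4*(6 - 1*2761) = -4*(6 - 2761) = -4*(-2755) = 11020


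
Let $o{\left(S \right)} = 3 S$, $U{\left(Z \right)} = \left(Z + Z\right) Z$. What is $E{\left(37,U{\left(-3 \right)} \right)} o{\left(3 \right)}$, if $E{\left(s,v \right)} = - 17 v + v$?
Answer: $-2592$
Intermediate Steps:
$U{\left(Z \right)} = 2 Z^{2}$ ($U{\left(Z \right)} = 2 Z Z = 2 Z^{2}$)
$E{\left(s,v \right)} = - 16 v$
$E{\left(37,U{\left(-3 \right)} \right)} o{\left(3 \right)} = - 16 \cdot 2 \left(-3\right)^{2} \cdot 3 \cdot 3 = - 16 \cdot 2 \cdot 9 \cdot 9 = \left(-16\right) 18 \cdot 9 = \left(-288\right) 9 = -2592$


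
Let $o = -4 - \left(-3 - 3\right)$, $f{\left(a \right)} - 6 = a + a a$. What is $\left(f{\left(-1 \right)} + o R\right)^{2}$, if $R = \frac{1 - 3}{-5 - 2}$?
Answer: $\frac{2116}{49} \approx 43.184$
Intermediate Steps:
$R = \frac{2}{7}$ ($R = - \frac{2}{-7} = \left(-2\right) \left(- \frac{1}{7}\right) = \frac{2}{7} \approx 0.28571$)
$f{\left(a \right)} = 6 + a + a^{2}$ ($f{\left(a \right)} = 6 + \left(a + a a\right) = 6 + \left(a + a^{2}\right) = 6 + a + a^{2}$)
$o = 2$ ($o = -4 - -6 = -4 + 6 = 2$)
$\left(f{\left(-1 \right)} + o R\right)^{2} = \left(\left(6 - 1 + \left(-1\right)^{2}\right) + 2 \cdot \frac{2}{7}\right)^{2} = \left(\left(6 - 1 + 1\right) + \frac{4}{7}\right)^{2} = \left(6 + \frac{4}{7}\right)^{2} = \left(\frac{46}{7}\right)^{2} = \frac{2116}{49}$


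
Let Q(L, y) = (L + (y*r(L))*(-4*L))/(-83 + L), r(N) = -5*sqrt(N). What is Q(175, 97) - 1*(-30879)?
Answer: 2841043/92 + 424375*sqrt(7)/23 ≈ 79698.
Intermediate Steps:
Q(L, y) = (L + 20*y*L**(3/2))/(-83 + L) (Q(L, y) = (L + (y*(-5*sqrt(L)))*(-4*L))/(-83 + L) = (L + (-5*y*sqrt(L))*(-4*L))/(-83 + L) = (L + 20*y*L**(3/2))/(-83 + L))
Q(175, 97) - 1*(-30879) = (175 + 20*97*175**(3/2))/(-83 + 175) - 1*(-30879) = (175 + 20*97*(875*sqrt(7)))/92 + 30879 = (175 + 1697500*sqrt(7))/92 + 30879 = (175/92 + 424375*sqrt(7)/23) + 30879 = 2841043/92 + 424375*sqrt(7)/23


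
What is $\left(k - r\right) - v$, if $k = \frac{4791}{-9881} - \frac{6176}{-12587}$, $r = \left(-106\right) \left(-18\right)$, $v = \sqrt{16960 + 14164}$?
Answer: $- \frac{5787837457}{3033467} - 2 \sqrt{7781} \approx -2084.4$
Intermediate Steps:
$v = 2 \sqrt{7781}$ ($v = \sqrt{31124} = 2 \sqrt{7781} \approx 176.42$)
$r = 1908$
$k = \frac{17579}{3033467}$ ($k = 4791 \left(- \frac{1}{9881}\right) - - \frac{6176}{12587} = - \frac{4791}{9881} + \frac{6176}{12587} = \frac{17579}{3033467} \approx 0.005795$)
$\left(k - r\right) - v = \left(\frac{17579}{3033467} - 1908\right) - 2 \sqrt{7781} = - \frac{5787837457}{3033467} - 2 \sqrt{7781}$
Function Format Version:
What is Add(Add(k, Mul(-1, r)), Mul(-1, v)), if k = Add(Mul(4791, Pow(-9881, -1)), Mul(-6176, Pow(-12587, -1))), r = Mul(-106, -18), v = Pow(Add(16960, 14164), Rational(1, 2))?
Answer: Add(Rational(-5787837457, 3033467), Mul(-2, Pow(7781, Rational(1, 2)))) ≈ -2084.4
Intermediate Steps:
v = Mul(2, Pow(7781, Rational(1, 2))) (v = Pow(31124, Rational(1, 2)) = Mul(2, Pow(7781, Rational(1, 2))) ≈ 176.42)
r = 1908
k = Rational(17579, 3033467) (k = Add(Mul(4791, Rational(-1, 9881)), Mul(-6176, Rational(-1, 12587))) = Add(Rational(-4791, 9881), Rational(6176, 12587)) = Rational(17579, 3033467) ≈ 0.0057950)
Add(Add(k, Mul(-1, r)), Mul(-1, v)) = Add(Add(Rational(17579, 3033467), Mul(-1, 1908)), Mul(-1, Mul(2, Pow(7781, Rational(1, 2))))) = Add(Add(Rational(17579, 3033467), -1908), Mul(-2, Pow(7781, Rational(1, 2)))) = Add(Rational(-5787837457, 3033467), Mul(-2, Pow(7781, Rational(1, 2))))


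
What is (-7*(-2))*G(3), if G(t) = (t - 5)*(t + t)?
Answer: -168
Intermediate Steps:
G(t) = 2*t*(-5 + t) (G(t) = (-5 + t)*(2*t) = 2*t*(-5 + t))
(-7*(-2))*G(3) = (-7*(-2))*(2*3*(-5 + 3)) = 14*(2*3*(-2)) = 14*(-12) = -168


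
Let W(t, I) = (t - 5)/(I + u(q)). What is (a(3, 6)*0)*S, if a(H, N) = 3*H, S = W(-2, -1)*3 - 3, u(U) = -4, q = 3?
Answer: 0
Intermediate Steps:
W(t, I) = (-5 + t)/(-4 + I) (W(t, I) = (t - 5)/(I - 4) = (-5 + t)/(-4 + I))
S = 6/5 (S = ((-5 - 2)/(-4 - 1))*3 - 3 = (-7/(-5))*3 - 3 = -⅕*(-7)*3 - 3 = (7/5)*3 - 3 = 21/5 - 3 = 6/5 ≈ 1.2000)
(a(3, 6)*0)*S = ((3*3)*0)*(6/5) = (9*0)*(6/5) = 0*(6/5) = 0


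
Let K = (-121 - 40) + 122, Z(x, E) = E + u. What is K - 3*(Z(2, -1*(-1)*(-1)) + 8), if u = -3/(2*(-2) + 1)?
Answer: -63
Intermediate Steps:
u = 1 (u = -3/(-4 + 1) = -3/(-3) = -3*(-⅓) = 1)
Z(x, E) = 1 + E (Z(x, E) = E + 1 = 1 + E)
K = -39 (K = -161 + 122 = -39)
K - 3*(Z(2, -1*(-1)*(-1)) + 8) = -39 - 3*((1 - 1*(-1)*(-1)) + 8) = -39 - 3*((1 + 1*(-1)) + 8) = -39 - 3*((1 - 1) + 8) = -39 - 3*(0 + 8) = -39 - 3*8 = -39 - 1*24 = -39 - 24 = -63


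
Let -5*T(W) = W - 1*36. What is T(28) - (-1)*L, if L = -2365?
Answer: -11817/5 ≈ -2363.4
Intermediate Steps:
T(W) = 36/5 - W/5 (T(W) = -(W - 1*36)/5 = -(W - 36)/5 = -(-36 + W)/5 = 36/5 - W/5)
T(28) - (-1)*L = (36/5 - ⅕*28) - (-1)*(-2365) = (36/5 - 28/5) - 1*2365 = 8/5 - 2365 = -11817/5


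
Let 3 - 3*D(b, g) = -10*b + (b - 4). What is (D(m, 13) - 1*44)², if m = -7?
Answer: 35344/9 ≈ 3927.1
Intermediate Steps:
D(b, g) = 7/3 + 3*b (D(b, g) = 1 - (-10*b + (b - 4))/3 = 1 - (-10*b + (-4 + b))/3 = 1 - (-4 - 9*b)/3 = 1 + (4/3 + 3*b) = 7/3 + 3*b)
(D(m, 13) - 1*44)² = ((7/3 + 3*(-7)) - 1*44)² = ((7/3 - 21) - 44)² = (-56/3 - 44)² = (-188/3)² = 35344/9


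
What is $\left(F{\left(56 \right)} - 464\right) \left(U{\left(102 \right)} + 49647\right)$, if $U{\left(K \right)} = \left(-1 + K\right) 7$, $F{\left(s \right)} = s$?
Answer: $-20544432$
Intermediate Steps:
$U{\left(K \right)} = -7 + 7 K$
$\left(F{\left(56 \right)} - 464\right) \left(U{\left(102 \right)} + 49647\right) = \left(56 - 464\right) \left(\left(-7 + 7 \cdot 102\right) + 49647\right) = - 408 \left(\left(-7 + 714\right) + 49647\right) = - 408 \left(707 + 49647\right) = \left(-408\right) 50354 = -20544432$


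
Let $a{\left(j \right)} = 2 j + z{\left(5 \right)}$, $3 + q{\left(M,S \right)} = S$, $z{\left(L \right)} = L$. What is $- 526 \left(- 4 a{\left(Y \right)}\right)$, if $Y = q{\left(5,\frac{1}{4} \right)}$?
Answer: $-1052$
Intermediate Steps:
$q{\left(M,S \right)} = -3 + S$
$Y = - \frac{11}{4}$ ($Y = -3 + \frac{1}{4} = - \frac{11}{4} \approx -2.75$)
$a{\left(j \right)} = 5 + 2 j$ ($a{\left(j \right)} = 2 j + 5 = 5 + 2 j$)
$- 526 \left(- 4 a{\left(Y \right)}\right) = - 526 \left(- 4 \left(5 + 2 \left(- \frac{11}{4}\right)\right)\right) = - 526 \left(- 4 \left(5 - \frac{11}{2}\right)\right) = - 526 \left(\left(-4\right) \left(- \frac{1}{2}\right)\right) = \left(-526\right) 2 = -1052$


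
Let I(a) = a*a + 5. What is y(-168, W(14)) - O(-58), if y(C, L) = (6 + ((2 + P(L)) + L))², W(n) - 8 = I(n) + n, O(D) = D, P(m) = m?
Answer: 206174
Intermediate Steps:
I(a) = 5 + a² (I(a) = a² + 5 = 5 + a²)
W(n) = 13 + n + n² (W(n) = 8 + ((5 + n²) + n) = 8 + (5 + n + n²) = 13 + n + n²)
y(C, L) = (8 + 2*L)² (y(C, L) = (6 + ((2 + L) + L))² = (6 + (2 + 2*L))² = (8 + 2*L)²)
y(-168, W(14)) - O(-58) = 4*(4 + (13 + 14 + 14²))² - 1*(-58) = 4*(4 + (13 + 14 + 196))² + 58 = 4*(4 + 223)² + 58 = 4*227² + 58 = 4*51529 + 58 = 206116 + 58 = 206174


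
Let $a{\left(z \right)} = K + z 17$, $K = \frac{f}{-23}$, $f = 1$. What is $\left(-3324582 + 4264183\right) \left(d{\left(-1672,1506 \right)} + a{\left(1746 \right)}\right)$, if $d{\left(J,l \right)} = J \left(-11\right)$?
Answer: $\frac{1038917765301}{23} \approx 4.517 \cdot 10^{10}$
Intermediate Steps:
$K = - \frac{1}{23}$ ($K = 1 \frac{1}{-23} = 1 \left(- \frac{1}{23}\right) = - \frac{1}{23} \approx -0.043478$)
$d{\left(J,l \right)} = - 11 J$
$a{\left(z \right)} = - \frac{1}{23} + 17 z$ ($a{\left(z \right)} = - \frac{1}{23} + z 17 = - \frac{1}{23} + 17 z$)
$\left(-3324582 + 4264183\right) \left(d{\left(-1672,1506 \right)} + a{\left(1746 \right)}\right) = \left(-3324582 + 4264183\right) \left(\left(-11\right) \left(-1672\right) + \left(- \frac{1}{23} + 17 \cdot 1746\right)\right) = 939601 \left(18392 + \left(- \frac{1}{23} + 29682\right)\right) = 939601 \left(18392 + \frac{682685}{23}\right) = 939601 \cdot \frac{1105701}{23} = \frac{1038917765301}{23}$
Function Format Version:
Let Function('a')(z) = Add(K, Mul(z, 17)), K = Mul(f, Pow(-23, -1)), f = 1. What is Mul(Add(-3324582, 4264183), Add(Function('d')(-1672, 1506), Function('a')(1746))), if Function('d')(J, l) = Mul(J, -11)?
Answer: Rational(1038917765301, 23) ≈ 4.5170e+10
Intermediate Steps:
K = Rational(-1, 23) (K = Mul(1, Pow(-23, -1)) = Mul(1, Rational(-1, 23)) = Rational(-1, 23) ≈ -0.043478)
Function('d')(J, l) = Mul(-11, J)
Function('a')(z) = Add(Rational(-1, 23), Mul(17, z)) (Function('a')(z) = Add(Rational(-1, 23), Mul(z, 17)) = Add(Rational(-1, 23), Mul(17, z)))
Mul(Add(-3324582, 4264183), Add(Function('d')(-1672, 1506), Function('a')(1746))) = Mul(Add(-3324582, 4264183), Add(Mul(-11, -1672), Add(Rational(-1, 23), Mul(17, 1746)))) = Mul(939601, Add(18392, Add(Rational(-1, 23), 29682))) = Mul(939601, Add(18392, Rational(682685, 23))) = Mul(939601, Rational(1105701, 23)) = Rational(1038917765301, 23)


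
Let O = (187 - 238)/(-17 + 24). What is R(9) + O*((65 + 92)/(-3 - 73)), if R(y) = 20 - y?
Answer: 13859/532 ≈ 26.051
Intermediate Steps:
O = -51/7 ≈ -7.2857
R(9) + O*((65 + 92)/(-3 - 73)) = (20 - 1*9) - 51*(65 + 92)/(7*(-3 - 73)) = (20 - 9) - 8007/(7*(-76)) = 11 - 8007*(-1)/(7*76) = 11 - 51/7*(-157/76) = 11 + 8007/532 = 13859/532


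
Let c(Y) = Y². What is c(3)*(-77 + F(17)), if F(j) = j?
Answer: -540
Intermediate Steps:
c(3)*(-77 + F(17)) = 3²*(-77 + 17) = 9*(-60) = -540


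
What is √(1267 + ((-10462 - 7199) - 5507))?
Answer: 11*I*√181 ≈ 147.99*I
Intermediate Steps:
√(1267 + ((-10462 - 7199) - 5507)) = √(1267 + (-17661 - 5507)) = √(1267 - 23168) = √(-21901) = 11*I*√181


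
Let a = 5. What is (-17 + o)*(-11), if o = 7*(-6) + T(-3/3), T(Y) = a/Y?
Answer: 704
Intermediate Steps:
T(Y) = 5/Y
o = -47 (o = 7*(-6) + 5/((-3/3)) = -42 + 5/((-3*⅓)) = -42 + 5/(-1) = -42 + 5*(-1) = -42 - 5 = -47)
(-17 + o)*(-11) = (-17 - 47)*(-11) = -64*(-11) = 704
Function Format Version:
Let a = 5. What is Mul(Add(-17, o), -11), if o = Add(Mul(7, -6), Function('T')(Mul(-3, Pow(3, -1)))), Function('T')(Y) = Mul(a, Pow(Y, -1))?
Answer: 704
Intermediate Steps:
Function('T')(Y) = Mul(5, Pow(Y, -1))
o = -47 (o = Add(Mul(7, -6), Mul(5, Pow(Mul(-3, Pow(3, -1)), -1))) = Add(-42, Mul(5, Pow(Mul(-3, Rational(1, 3)), -1))) = Add(-42, Mul(5, Pow(-1, -1))) = Add(-42, Mul(5, -1)) = Add(-42, -5) = -47)
Mul(Add(-17, o), -11) = Mul(Add(-17, -47), -11) = Mul(-64, -11) = 704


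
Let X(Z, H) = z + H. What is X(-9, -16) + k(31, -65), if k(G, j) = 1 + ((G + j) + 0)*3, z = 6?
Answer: -111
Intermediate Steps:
X(Z, H) = 6 + H
k(G, j) = 1 + 3*G + 3*j (k(G, j) = 1 + (G + j)*3 = 1 + (3*G + 3*j) = 1 + 3*G + 3*j)
X(-9, -16) + k(31, -65) = (6 - 16) + (1 + 3*31 + 3*(-65)) = -10 + (1 + 93 - 195) = -10 - 101 = -111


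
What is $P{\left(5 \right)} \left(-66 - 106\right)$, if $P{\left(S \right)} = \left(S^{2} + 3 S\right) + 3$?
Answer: $-7396$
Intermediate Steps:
$P{\left(S \right)} = 3 + S^{2} + 3 S$
$P{\left(5 \right)} \left(-66 - 106\right) = \left(3 + 5^{2} + 3 \cdot 5\right) \left(-66 - 106\right) = \left(3 + 25 + 15\right) \left(-172\right) = 43 \left(-172\right) = -7396$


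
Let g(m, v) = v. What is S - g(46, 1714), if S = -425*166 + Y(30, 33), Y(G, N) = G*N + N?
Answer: -71241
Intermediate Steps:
Y(G, N) = N + G*N
S = -69527 (S = -425*166 + 33*(1 + 30) = -70550 + 33*31 = -70550 + 1023 = -69527)
S - g(46, 1714) = -69527 - 1*1714 = -69527 - 1714 = -71241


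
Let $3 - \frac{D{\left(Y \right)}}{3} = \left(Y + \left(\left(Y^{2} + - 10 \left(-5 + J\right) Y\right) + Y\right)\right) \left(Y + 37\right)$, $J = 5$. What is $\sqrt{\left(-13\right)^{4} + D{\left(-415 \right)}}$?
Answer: $10 \sqrt{1943905} \approx 13942.0$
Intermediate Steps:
$D{\left(Y \right)} = 9 - 3 \left(37 + Y\right) \left(Y^{2} + 2 Y\right)$ ($D{\left(Y \right)} = 9 - 3 \left(Y + \left(\left(Y^{2} + - 10 \left(-5 + 5\right) Y\right) + Y\right)\right) \left(Y + 37\right) = 9 - 3 \left(Y + \left(\left(Y^{2} + \left(-10\right) 0 Y\right) + Y\right)\right) \left(37 + Y\right) = 9 - 3 \left(Y + \left(\left(Y^{2} + 0 Y\right) + Y\right)\right) \left(37 + Y\right) = 9 - 3 \left(Y + \left(\left(Y^{2} + 0\right) + Y\right)\right) \left(37 + Y\right) = 9 - 3 \left(Y + \left(Y^{2} + Y\right)\right) \left(37 + Y\right) = 9 - 3 \left(Y + \left(Y + Y^{2}\right)\right) \left(37 + Y\right) = 9 - 3 \left(Y^{2} + 2 Y\right) \left(37 + Y\right) = 9 - 3 \left(37 + Y\right) \left(Y^{2} + 2 Y\right)$)
$\sqrt{\left(-13\right)^{4} + D{\left(-415 \right)}} = \sqrt{\left(-13\right)^{4} - \left(-92139 - 214420125 + 20150325\right)} = \sqrt{28561 + \left(9 + 92130 - 20150325 - -214420125\right)} = \sqrt{28561 + \left(9 + 92130 - 20150325 + 214420125\right)} = \sqrt{28561 + 194361939} = \sqrt{194390500} = 10 \sqrt{1943905}$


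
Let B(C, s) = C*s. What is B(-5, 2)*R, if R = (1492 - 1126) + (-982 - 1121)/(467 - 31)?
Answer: -787365/218 ≈ -3611.8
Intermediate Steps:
R = 157473/436 (R = 366 - 2103/436 = 157473/436 ≈ 361.18)
B(-5, 2)*R = -5*2*(157473/436) = -10*157473/436 = -787365/218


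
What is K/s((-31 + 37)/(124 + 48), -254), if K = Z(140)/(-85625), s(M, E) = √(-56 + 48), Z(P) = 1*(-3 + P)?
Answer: I*√2/2500 ≈ 0.00056569*I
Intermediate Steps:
Z(P) = -3 + P
s(M, E) = 2*I*√2 (s(M, E) = √(-8) = 2*I*√2)
K = -1/625 (K = (-3 + 140)/(-85625) = 137*(-1/85625) = -1/625 ≈ -0.0016000)
K/s((-31 + 37)/(124 + 48), -254) = -(-I*√2/4)/625 = -(-1)*I*√2/2500 = I*√2/2500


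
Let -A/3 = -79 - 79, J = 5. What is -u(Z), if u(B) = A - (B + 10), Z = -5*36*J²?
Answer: -4964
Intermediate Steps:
A = 474 (A = -3*(-79 - 79) = -3*(-158) = 474)
Z = -4500 (Z = -5*(6*5)² = -5*30² = -5*900 = -4500)
u(B) = 464 - B (u(B) = 474 - (B + 10) = 474 - (10 + B) = 474 + (-10 - B) = 464 - B)
-u(Z) = -(464 - 1*(-4500)) = -(464 + 4500) = -1*4964 = -4964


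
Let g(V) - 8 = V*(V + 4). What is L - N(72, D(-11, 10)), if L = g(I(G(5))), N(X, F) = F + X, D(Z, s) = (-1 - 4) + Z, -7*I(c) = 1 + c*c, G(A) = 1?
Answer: -2404/49 ≈ -49.061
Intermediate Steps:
I(c) = -1/7 - c**2/7 (I(c) = -(1 + c*c)/7 = -(1 + c**2)/7 = -1/7 - c**2/7)
D(Z, s) = -5 + Z
g(V) = 8 + V*(4 + V) (g(V) = 8 + V*(V + 4) = 8 + V*(4 + V))
L = 340/49 (L = 8 + (-1/7 - 1/7*1**2)**2 + 4*(-1/7 - 1/7*1**2) = 8 + (-1/7 - 1/7*1)**2 + 4*(-1/7 - 1/7*1) = 8 + (-1/7 - 1/7)**2 + 4*(-1/7 - 1/7) = 8 + (-2/7)**2 + 4*(-2/7) = 8 + 4/49 - 8/7 = 340/49 ≈ 6.9388)
L - N(72, D(-11, 10)) = 340/49 - ((-5 - 11) + 72) = 340/49 - (-16 + 72) = 340/49 - 1*56 = 340/49 - 56 = -2404/49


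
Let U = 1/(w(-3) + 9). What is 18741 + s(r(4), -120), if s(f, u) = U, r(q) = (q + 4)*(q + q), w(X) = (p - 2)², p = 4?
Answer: 243634/13 ≈ 18741.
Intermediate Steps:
w(X) = 4 (w(X) = (4 - 2)² = 2² = 4)
r(q) = 2*q*(4 + q) (r(q) = (4 + q)*(2*q) = 2*q*(4 + q))
U = 1/13 (U = 1/(4 + 9) = 1/13 ≈ 0.076923)
s(f, u) = 1/13
18741 + s(r(4), -120) = 18741 + 1/13 = 243634/13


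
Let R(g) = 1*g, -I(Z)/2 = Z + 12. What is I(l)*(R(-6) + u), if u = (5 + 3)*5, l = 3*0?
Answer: -816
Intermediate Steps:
l = 0
I(Z) = -24 - 2*Z (I(Z) = -2*(Z + 12) = -2*(12 + Z) = -24 - 2*Z)
R(g) = g
u = 40 (u = 8*5 = 40)
I(l)*(R(-6) + u) = (-24 - 2*0)*(-6 + 40) = (-24 + 0)*34 = -24*34 = -816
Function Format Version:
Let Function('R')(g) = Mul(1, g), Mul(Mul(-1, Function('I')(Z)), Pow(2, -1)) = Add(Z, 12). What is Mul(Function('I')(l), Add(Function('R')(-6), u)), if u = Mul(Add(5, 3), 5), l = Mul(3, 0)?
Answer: -816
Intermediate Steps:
l = 0
Function('I')(Z) = Add(-24, Mul(-2, Z)) (Function('I')(Z) = Mul(-2, Add(Z, 12)) = Mul(-2, Add(12, Z)) = Add(-24, Mul(-2, Z)))
Function('R')(g) = g
u = 40 (u = Mul(8, 5) = 40)
Mul(Function('I')(l), Add(Function('R')(-6), u)) = Mul(Add(-24, Mul(-2, 0)), Add(-6, 40)) = Mul(Add(-24, 0), 34) = Mul(-24, 34) = -816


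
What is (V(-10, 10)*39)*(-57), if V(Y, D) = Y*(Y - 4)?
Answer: -311220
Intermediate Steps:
V(Y, D) = Y*(-4 + Y)
(V(-10, 10)*39)*(-57) = (-10*(-4 - 10)*39)*(-57) = (-10*(-14)*39)*(-57) = (140*39)*(-57) = 5460*(-57) = -311220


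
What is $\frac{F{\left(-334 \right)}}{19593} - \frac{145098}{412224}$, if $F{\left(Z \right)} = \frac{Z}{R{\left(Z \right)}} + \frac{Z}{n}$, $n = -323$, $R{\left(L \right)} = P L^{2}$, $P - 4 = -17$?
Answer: $- \frac{5828186859175}{16560385846368} \approx -0.35194$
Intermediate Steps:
$P = -13$ ($P = 4 - 17 = -13$)
$R{\left(L \right)} = - 13 L^{2}$
$F{\left(Z \right)} = - \frac{1}{13 Z} - \frac{Z}{323}$ ($F{\left(Z \right)} = \frac{Z}{\left(-13\right) Z^{2}} + \frac{Z}{-323} = Z \left(- \frac{1}{13 Z^{2}}\right) + Z \left(- \frac{1}{323}\right) = - \frac{1}{13 Z} - \frac{Z}{323}$)
$\frac{F{\left(-334 \right)}}{19593} - \frac{145098}{412224} = \frac{- \frac{1}{13 \left(-334\right)} - - \frac{334}{323}}{19593} - \frac{145098}{412224} = \left(\left(- \frac{1}{13}\right) \left(- \frac{1}{334}\right) + \frac{334}{323}\right) \frac{1}{19593} - \frac{24183}{68704} = \left(\frac{1}{4342} + \frac{334}{323}\right) \frac{1}{19593} - \frac{24183}{68704} = \frac{1450551}{1402466} \cdot \frac{1}{19593} - \frac{24183}{68704} = \frac{483517}{9159505446} - \frac{24183}{68704} = - \frac{5828186859175}{16560385846368}$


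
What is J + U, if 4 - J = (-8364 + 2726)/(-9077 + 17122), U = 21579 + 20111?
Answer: 335433868/8045 ≈ 41695.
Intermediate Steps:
U = 41690
J = 37818/8045 (J = 4 - (-8364 + 2726)/(-9077 + 17122) = 4 - (-5638)/8045 = 4 - 1*(-5638/8045) = 4 + 5638/8045 = 37818/8045 ≈ 4.7008)
J + U = 37818/8045 + 41690 = 335433868/8045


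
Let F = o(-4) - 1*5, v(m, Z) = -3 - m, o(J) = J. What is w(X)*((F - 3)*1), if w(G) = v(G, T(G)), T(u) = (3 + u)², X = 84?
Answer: 1044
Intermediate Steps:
F = -9 (F = -4 - 1*5 = -4 - 5 = -9)
w(G) = -3 - G
w(X)*((F - 3)*1) = (-3 - 1*84)*((-9 - 3)*1) = (-3 - 84)*(-12*1) = -87*(-12) = 1044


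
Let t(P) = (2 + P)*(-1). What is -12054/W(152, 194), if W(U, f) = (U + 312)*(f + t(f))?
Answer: 6027/464 ≈ 12.989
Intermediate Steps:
t(P) = -2 - P
W(U, f) = -624 - 2*U (W(U, f) = (U + 312)*(f + (-2 - f)) = (312 + U)*(-2) = -624 - 2*U)
-12054/W(152, 194) = -12054/(-624 - 2*152) = -12054/(-624 - 304) = -12054/(-928) = -12054*(-1/928) = 6027/464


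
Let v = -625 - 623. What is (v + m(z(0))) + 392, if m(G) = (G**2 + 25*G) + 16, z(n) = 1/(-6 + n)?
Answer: -30389/36 ≈ -844.14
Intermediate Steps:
m(G) = 16 + G**2 + 25*G
v = -1248
(v + m(z(0))) + 392 = (-1248 + (16 + (1/(-6 + 0))**2 + 25/(-6 + 0))) + 392 = (-1248 + (16 + (1/(-6))**2 + 25/(-6))) + 392 = (-1248 + (16 + (-1/6)**2 + 25*(-1/6))) + 392 = (-1248 + (16 + 1/36 - 25/6)) + 392 = (-1248 + 427/36) + 392 = -44501/36 + 392 = -30389/36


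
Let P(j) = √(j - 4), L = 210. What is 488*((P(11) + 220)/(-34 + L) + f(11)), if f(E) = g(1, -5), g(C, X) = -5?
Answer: -1830 + 61*√7/22 ≈ -1822.7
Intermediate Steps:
f(E) = -5
P(j) = √(-4 + j)
488*((P(11) + 220)/(-34 + L) + f(11)) = 488*((√(-4 + 11) + 220)/(-34 + 210) - 5) = 488*((√7 + 220)/176 - 5) = 488*((220 + √7)*(1/176) - 5) = 488*((5/4 + √7/176) - 5) = 488*(-15/4 + √7/176) = -1830 + 61*√7/22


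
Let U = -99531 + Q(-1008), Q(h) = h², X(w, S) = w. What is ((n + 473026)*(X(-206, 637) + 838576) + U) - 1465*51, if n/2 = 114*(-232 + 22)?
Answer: 356430493838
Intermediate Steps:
n = -47880 (n = 2*(114*(-232 + 22)) = 2*(114*(-210)) = 2*(-23940) = -47880)
U = 916533 (U = -99531 + (-1008)² = -99531 + 1016064 = 916533)
((n + 473026)*(X(-206, 637) + 838576) + U) - 1465*51 = ((-47880 + 473026)*(-206 + 838576) + 916533) - 1465*51 = (425146*838370 + 916533) - 74715 = (356429652020 + 916533) - 74715 = 356430568553 - 74715 = 356430493838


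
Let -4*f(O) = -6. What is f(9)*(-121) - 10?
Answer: -383/2 ≈ -191.50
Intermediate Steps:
f(O) = 3/2 (f(O) = -1/4*(-6) = 3/2)
f(9)*(-121) - 10 = (3/2)*(-121) - 10 = -363/2 - 10 = -383/2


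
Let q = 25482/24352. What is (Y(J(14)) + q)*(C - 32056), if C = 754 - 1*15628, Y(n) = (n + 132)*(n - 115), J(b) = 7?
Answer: 4288777150515/6088 ≈ 7.0446e+8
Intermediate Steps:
Y(n) = (-115 + n)*(132 + n) (Y(n) = (132 + n)*(-115 + n) = (-115 + n)*(132 + n))
C = -14874 (C = 754 - 15628 = -14874)
q = 12741/12176 (q = 25482*(1/24352) = 12741/12176 ≈ 1.0464)
(Y(J(14)) + q)*(C - 32056) = ((-15180 + 7² + 17*7) + 12741/12176)*(-14874 - 32056) = ((-15180 + 49 + 119) + 12741/12176)*(-46930) = (-15012 + 12741/12176)*(-46930) = -182773371/12176*(-46930) = 4288777150515/6088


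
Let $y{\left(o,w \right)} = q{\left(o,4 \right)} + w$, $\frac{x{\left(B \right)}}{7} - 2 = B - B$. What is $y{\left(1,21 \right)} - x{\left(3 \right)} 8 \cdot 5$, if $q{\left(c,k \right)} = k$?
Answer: $-535$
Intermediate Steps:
$x{\left(B \right)} = 14$ ($x{\left(B \right)} = 14 + 7 \left(B - B\right) = 14 + 7 \cdot 0 = 14 + 0 = 14$)
$y{\left(o,w \right)} = 4 + w$
$y{\left(1,21 \right)} - x{\left(3 \right)} 8 \cdot 5 = \left(4 + 21\right) - 14 \cdot 8 \cdot 5 = 25 - 112 \cdot 5 = 25 - 560 = -535$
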